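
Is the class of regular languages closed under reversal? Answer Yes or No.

Yes

Reverse every transition of an NFA for L, make the old start state the unique accepting state, and add a fresh start state with ε-moves to the old accepting states; this NFA accepts Lᴿ.
So the regular languages are closed under reversal.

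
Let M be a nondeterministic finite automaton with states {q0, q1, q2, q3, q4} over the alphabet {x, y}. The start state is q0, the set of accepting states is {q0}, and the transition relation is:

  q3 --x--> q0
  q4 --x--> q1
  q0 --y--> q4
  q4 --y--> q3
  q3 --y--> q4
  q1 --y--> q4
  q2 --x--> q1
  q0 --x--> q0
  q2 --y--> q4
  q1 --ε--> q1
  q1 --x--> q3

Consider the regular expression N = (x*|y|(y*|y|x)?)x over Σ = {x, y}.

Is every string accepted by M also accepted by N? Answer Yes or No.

No

The empty string ε is in L(M) but not in L(N).
So L(M) ⊄ L(N).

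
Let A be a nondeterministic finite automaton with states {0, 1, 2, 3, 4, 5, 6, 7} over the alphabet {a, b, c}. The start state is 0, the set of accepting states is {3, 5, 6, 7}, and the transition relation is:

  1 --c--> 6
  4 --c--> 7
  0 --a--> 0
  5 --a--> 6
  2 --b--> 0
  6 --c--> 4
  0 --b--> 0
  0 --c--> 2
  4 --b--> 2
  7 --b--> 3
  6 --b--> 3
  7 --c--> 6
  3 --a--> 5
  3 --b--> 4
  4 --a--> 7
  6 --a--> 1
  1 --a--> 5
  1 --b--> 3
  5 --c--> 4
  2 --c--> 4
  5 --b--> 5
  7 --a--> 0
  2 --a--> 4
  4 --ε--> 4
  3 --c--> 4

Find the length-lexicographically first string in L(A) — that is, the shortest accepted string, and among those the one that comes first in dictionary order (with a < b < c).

caa

A breadth-first search from 0 reaches an accepting state first via the path 0 → 2 → 4 → 7 on input caa.
No string of length < 3 is accepted (BFS exhausts all shorter strings without reaching an accepting state), and caa is the lexicographically least accepting string of length 3.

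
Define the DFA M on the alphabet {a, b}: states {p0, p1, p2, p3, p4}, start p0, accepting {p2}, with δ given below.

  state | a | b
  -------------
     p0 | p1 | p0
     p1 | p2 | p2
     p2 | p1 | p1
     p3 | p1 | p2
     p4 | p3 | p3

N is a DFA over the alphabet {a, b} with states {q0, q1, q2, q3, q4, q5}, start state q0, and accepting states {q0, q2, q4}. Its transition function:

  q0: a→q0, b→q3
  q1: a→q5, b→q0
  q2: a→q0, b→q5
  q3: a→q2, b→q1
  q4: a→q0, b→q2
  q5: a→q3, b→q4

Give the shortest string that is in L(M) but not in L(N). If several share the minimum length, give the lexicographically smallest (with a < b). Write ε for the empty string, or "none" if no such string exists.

ab

The string ab is accepted by M but not by N.
No shorter string lies in the difference, and ab is the lexicographically first length-2 string in L(M) \ L(N).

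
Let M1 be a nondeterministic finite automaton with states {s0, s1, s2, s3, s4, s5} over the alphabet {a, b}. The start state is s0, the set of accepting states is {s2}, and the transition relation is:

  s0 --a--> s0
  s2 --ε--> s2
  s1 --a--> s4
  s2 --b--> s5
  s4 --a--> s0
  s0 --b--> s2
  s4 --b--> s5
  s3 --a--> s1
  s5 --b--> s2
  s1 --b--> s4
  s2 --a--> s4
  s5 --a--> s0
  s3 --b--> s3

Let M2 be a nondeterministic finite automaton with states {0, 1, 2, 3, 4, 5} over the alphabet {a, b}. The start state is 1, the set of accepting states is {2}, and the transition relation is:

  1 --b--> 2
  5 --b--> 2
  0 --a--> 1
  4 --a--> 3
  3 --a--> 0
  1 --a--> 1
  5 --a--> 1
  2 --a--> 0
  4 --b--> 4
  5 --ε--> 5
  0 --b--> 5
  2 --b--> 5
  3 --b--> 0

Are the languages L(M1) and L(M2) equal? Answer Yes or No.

Exploring the product automaton M1 × M2 from the start pair (s0, 1), following both machines on each input symbol, reaches 4 state pairs: (s0, 1), (s2, 2), (s4, 0), (s5, 5).
M1 accepts in {s2} and M2 accepts in {2}. In every reachable pair the two components are either both accepting — (s2, 2) — or both non-accepting, so no string is accepted by exactly one of the machines: L(M1) \ L(M2) and L(M2) \ L(M1) are both empty.
Hence every string is accepted by M1 iff it is accepted by M2, and the two languages coincide.

Yes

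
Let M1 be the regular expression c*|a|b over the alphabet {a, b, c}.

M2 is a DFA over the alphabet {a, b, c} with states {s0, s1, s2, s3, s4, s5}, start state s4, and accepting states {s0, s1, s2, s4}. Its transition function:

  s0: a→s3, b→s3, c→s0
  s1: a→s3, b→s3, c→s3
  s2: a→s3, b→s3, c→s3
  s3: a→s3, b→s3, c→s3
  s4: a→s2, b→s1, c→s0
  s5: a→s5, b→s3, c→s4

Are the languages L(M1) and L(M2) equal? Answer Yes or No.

Converting the expression M1 to a DFA (subset construction, then merging equivalent states) gives the minimal DFA with states {r0, r1, r2, r3}, start state r0, accepting states {r0, r1, r2} and transitions r0: a→r1, b→r1, c→r2; r1: a→r3, b→r3, c→r3; r2: a→r3, b→r3, c→r2; r3: a→r3, b→r3, c→r3.
Exploring the product automaton M1 × M2 from the start pair (r0, s4), following both machines on each input symbol, reaches 5 state pairs: (r0, s4), (r1, s2), (r1, s1), (r2, s0), (r3, s3).
M1 accepts in {r0, r1, r2} and M2 accepts in {s0, s1, s2, s4}. In every reachable pair the two components are either both accepting — (r0, s4), (r1, s2), (r1, s1), (r2, s0) — or both non-accepting, so no string is accepted by exactly one of the machines: L(M1) \ L(M2) and L(M2) \ L(M1) are both empty.
Hence every string is accepted by M1 iff it is accepted by M2, and the two languages coincide.

Yes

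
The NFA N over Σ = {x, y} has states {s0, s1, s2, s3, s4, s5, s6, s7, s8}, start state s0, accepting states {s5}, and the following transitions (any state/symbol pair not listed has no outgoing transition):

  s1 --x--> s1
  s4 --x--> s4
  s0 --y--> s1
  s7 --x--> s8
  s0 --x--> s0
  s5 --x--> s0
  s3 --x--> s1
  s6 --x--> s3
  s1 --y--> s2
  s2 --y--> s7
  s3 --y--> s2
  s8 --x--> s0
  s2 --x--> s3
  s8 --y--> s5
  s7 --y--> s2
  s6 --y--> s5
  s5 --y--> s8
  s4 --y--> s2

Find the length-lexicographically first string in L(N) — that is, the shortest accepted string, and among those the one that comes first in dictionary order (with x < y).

yyyxy

A breadth-first search from s0 reaches an accepting state first via the path s0 → s1 → s2 → s7 → s8 → s5 on input yyyxy.
No string of length < 5 is accepted (BFS exhausts all shorter strings without reaching an accepting state), and yyyxy is the lexicographically least accepting string of length 5.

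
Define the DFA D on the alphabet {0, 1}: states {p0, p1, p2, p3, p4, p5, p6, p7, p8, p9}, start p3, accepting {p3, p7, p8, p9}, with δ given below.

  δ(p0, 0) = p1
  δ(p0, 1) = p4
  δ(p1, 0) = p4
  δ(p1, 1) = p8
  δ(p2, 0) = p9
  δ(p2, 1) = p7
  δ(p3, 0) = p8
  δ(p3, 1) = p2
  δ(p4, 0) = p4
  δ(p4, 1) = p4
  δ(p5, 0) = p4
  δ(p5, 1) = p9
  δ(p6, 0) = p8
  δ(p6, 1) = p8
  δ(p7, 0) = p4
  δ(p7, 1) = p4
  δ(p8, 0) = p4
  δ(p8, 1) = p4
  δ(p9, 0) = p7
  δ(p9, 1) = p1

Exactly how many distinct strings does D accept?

6

The useful subgraph on states {p1, p2, p3, p7, p8, p9} is acyclic, so L(D) is finite; the longest accepting path visits 5 useful states, giving maximum string length 4.
Counting accepting paths from p3 by length: 1 of length 0, 1 of length 1, 2 of length 2, 1 of length 3, 1 of length 4. Total 6.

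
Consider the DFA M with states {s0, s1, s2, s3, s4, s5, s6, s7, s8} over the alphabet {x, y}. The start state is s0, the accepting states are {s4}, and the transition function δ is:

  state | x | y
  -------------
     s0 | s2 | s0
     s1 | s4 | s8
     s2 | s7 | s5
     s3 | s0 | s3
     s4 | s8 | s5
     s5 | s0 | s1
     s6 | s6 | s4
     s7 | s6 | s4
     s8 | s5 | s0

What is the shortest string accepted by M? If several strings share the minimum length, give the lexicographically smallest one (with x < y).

xxy

A breadth-first search from s0 reaches an accepting state first via the path s0 → s2 → s7 → s4 on input xxy.
No string of length < 3 is accepted (BFS exhausts all shorter strings without reaching an accepting state), and xxy is the lexicographically least accepting string of length 3.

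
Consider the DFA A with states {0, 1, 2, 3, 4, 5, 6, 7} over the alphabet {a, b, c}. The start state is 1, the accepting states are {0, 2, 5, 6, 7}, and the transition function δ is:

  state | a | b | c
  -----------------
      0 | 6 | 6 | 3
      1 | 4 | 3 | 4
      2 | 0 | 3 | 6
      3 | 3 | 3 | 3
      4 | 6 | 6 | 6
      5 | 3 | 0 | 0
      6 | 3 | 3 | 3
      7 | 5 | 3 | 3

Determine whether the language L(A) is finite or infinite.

finite

The useful states (reachable from 1 and able to reach an accepting state) are {1, 4, 6}.
Restricted to these states the transition graph has no cycle, so every accepting path has bounded length and L is finite.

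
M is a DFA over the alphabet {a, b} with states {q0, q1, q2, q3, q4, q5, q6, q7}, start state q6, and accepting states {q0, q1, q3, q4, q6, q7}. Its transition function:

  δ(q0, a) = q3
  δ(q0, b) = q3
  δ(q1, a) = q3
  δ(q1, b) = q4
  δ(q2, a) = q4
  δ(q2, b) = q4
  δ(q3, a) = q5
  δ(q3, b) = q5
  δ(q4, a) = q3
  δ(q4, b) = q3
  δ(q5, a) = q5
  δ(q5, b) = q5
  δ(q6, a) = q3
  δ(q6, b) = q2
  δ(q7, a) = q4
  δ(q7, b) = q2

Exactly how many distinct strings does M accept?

The useful subgraph on states {q2, q3, q4, q6} is acyclic, so L(M) is finite; the longest accepting path visits 4 useful states, giving maximum string length 3.
Counting accepting paths from q6 by length: 1 of length 0, 1 of length 1, 2 of length 2, 4 of length 3. Total 8.

8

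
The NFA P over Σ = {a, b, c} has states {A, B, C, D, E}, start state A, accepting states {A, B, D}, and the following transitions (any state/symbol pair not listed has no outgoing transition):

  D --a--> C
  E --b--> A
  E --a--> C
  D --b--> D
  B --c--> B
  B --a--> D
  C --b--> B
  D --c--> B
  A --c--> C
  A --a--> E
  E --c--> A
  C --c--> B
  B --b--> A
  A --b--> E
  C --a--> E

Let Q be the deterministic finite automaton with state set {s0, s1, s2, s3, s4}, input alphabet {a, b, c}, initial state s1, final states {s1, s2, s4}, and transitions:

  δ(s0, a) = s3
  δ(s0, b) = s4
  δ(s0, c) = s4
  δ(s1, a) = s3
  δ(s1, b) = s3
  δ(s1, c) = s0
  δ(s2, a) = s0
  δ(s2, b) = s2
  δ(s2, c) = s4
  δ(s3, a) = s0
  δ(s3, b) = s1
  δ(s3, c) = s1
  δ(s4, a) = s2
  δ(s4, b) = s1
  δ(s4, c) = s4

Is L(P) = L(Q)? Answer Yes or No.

Yes

Exploring the product automaton P × Q from the start pair (A, s1), following both machines on each input symbol, reaches 5 state pairs: (A, s1), (E, s3), (C, s0), (B, s4), (D, s2).
P accepts in {A, B, D} and Q accepts in {s1, s2, s4}. In every reachable pair the two components are either both accepting — (A, s1), (B, s4), (D, s2) — or both non-accepting, so no string is accepted by exactly one of the machines: L(P) \ L(Q) and L(Q) \ L(P) are both empty.
Hence every string is accepted by P iff it is accepted by Q, and the two languages coincide.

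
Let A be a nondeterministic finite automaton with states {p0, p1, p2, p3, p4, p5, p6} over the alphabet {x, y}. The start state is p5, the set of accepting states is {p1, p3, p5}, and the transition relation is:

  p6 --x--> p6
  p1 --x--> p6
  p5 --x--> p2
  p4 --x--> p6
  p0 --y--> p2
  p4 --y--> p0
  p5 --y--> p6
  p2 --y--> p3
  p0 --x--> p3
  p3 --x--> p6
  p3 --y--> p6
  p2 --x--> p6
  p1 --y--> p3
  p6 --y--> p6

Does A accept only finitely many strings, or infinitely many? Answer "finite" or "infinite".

finite

The useful states (reachable from p5 and able to reach an accepting state) are {p2, p3, p5}.
Restricted to these states the transition graph has no cycle, so every accepting path has bounded length and L is finite.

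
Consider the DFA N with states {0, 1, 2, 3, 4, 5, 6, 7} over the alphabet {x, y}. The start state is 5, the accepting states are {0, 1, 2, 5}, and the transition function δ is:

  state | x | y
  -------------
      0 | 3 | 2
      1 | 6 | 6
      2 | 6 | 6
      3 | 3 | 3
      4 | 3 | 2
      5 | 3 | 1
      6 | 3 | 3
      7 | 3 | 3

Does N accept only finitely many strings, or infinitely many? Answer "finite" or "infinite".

finite

The useful states (reachable from 5 and able to reach an accepting state) are {1, 5}.
Restricted to these states the transition graph has no cycle, so every accepting path has bounded length and L is finite.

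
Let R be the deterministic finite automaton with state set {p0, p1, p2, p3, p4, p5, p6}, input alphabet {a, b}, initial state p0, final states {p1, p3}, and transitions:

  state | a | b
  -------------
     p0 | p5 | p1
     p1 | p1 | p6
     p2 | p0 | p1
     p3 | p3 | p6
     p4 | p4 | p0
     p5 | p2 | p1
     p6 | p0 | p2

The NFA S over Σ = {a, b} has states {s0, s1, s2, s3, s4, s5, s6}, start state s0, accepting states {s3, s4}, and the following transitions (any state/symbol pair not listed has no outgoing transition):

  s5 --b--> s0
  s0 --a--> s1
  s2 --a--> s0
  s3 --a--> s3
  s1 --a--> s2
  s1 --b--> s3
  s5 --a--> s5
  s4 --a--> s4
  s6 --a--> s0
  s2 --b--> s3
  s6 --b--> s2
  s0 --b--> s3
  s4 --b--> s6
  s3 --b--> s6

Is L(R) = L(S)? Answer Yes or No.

Yes

Exploring the product automaton R × S from the start pair (p0, s0), following both machines on each input symbol, reaches 5 state pairs: (p0, s0), (p5, s1), (p1, s3), (p2, s2), (p6, s6).
R accepts in {p1, p3} and S accepts in {s3, s4}. In every reachable pair the two components are either both accepting — (p1, s3) — or both non-accepting, so no string is accepted by exactly one of the machines: L(R) \ L(S) and L(S) \ L(R) are both empty.
Hence every string is accepted by R iff it is accepted by S, and the two languages coincide.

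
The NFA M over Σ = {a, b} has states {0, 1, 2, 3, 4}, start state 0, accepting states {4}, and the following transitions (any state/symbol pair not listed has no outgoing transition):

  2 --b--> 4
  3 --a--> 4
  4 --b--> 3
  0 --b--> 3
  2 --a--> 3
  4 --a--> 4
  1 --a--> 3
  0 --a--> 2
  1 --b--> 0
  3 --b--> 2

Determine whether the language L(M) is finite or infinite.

State 2 is reachable from the start and can reach an accepting state, and it lies on the cycle 2 → 3 → 2.
Traversing that cycle any number of times yields accepted strings of unbounded length, so the language is infinite.

infinite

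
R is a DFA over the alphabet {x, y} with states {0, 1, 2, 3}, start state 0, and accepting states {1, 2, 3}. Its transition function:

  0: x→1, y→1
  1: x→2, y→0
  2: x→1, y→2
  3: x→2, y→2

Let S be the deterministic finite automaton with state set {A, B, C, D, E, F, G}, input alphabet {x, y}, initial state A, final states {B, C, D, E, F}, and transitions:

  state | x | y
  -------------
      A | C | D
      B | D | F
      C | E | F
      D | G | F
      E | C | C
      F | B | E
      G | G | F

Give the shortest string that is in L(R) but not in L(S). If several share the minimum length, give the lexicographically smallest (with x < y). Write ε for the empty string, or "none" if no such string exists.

The string yx is accepted by R but not by S.
No shorter string lies in the difference, and yx is the lexicographically first length-2 string in L(R) \ L(S).

yx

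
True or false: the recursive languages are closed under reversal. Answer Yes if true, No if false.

Yes

Reverse the input on the tape and then run the decider for L; this halts and accepts exactly Lᴿ.
So the recursive languages are closed under reversal.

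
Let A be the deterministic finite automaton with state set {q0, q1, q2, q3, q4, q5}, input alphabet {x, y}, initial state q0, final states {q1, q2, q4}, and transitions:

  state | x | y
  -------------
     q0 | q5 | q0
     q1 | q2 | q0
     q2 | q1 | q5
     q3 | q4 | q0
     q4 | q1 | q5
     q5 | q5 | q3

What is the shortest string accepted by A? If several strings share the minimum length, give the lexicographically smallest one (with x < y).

xyx

A breadth-first search from q0 reaches an accepting state first via the path q0 → q5 → q3 → q4 on input xyx.
No string of length < 3 is accepted (BFS exhausts all shorter strings without reaching an accepting state), and xyx is the lexicographically least accepting string of length 3.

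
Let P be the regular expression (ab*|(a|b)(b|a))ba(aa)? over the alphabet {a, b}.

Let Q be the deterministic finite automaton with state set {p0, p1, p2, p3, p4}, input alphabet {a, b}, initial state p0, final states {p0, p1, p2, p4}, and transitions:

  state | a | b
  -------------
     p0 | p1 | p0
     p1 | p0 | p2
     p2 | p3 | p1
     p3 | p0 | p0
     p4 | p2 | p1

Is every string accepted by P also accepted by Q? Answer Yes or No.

No

The string aba is in L(P) but not in L(Q).
So L(P) ⊄ L(Q).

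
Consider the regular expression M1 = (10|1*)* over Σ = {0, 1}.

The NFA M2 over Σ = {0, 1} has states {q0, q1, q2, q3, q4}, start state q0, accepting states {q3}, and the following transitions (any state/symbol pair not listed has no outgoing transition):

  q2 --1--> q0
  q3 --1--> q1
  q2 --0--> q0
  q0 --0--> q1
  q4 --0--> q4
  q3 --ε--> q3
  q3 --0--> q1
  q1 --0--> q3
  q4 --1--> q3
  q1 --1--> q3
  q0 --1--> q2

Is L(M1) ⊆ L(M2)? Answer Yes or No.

No

The empty string ε is in L(M1) but not in L(M2).
So L(M1) ⊄ L(M2).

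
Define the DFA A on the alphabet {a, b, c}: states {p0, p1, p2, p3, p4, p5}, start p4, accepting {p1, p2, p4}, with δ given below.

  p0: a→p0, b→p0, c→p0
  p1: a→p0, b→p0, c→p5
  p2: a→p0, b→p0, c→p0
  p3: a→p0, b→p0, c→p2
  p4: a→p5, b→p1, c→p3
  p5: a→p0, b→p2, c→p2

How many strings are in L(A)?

7

The useful subgraph on states {p1, p2, p3, p4, p5} is acyclic, so L(A) is finite; the longest accepting path visits 4 useful states, giving maximum string length 3.
Counting accepting paths from p4 by length: 1 of length 0, 1 of length 1, 3 of length 2, 2 of length 3. Total 7.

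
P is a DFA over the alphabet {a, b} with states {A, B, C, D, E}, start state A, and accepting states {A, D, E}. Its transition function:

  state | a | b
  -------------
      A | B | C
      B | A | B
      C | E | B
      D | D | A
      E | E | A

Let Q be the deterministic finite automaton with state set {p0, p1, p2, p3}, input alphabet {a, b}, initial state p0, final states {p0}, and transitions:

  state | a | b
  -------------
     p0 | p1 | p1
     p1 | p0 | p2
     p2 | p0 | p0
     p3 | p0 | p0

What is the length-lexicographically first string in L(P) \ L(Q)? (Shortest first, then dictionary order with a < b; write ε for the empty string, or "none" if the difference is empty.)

The string baa is accepted by P but not by Q.
No shorter string lies in the difference, and baa is the lexicographically first length-3 string in L(P) \ L(Q).

baa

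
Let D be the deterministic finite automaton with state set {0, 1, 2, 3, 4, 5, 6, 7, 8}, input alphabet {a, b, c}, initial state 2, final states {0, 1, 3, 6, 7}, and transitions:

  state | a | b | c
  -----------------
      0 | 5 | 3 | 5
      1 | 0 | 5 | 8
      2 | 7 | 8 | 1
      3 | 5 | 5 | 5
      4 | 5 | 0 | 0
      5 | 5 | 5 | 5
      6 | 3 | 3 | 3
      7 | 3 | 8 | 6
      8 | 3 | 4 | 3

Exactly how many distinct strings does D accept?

The useful subgraph on states {0, 1, 2, 3, 4, 6, 7, 8} is acyclic, so L(D) is finite; the longest accepting path visits 6 useful states, giving maximum string length 5.
Counting accepting paths from 2 by length: 2 of length 1, 5 of length 2, 10 of length 3, 6 of length 4, 4 of length 5. Total 27.

27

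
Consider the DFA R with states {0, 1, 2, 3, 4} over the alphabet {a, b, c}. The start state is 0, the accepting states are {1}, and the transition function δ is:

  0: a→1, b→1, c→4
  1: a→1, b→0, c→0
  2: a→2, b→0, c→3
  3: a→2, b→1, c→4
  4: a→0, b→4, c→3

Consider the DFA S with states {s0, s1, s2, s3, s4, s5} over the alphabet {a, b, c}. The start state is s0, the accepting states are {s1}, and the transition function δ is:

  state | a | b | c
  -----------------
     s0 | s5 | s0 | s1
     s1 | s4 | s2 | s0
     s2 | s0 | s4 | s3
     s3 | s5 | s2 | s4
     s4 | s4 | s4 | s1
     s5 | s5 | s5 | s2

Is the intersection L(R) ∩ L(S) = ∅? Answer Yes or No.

Yes

Exploring the product automaton R × S from the start pair (0, s0), following both machines on each input symbol, reaches 23 state pairs: (0, s0), (1, s5), (1, s0), (4, s1), (0, s5), (0, s2), (0, s1), (0, s4), (4, s2), (3, s0), (1, s4), (4, s3), (1, s2), (4, s0), (4, s4), (3, s3), (2, s5), (3, s4), (0, s3), (3, s1), (3, s2), (2, s4), (2, s0).
R accepts in {1} and S accepts in {s1}; no reachable pair has both components accepting, so no string drives both machines to acceptance simultaneously and L(R) ∩ L(S) = ∅.
So no string is accepted by both, and the intersection is empty.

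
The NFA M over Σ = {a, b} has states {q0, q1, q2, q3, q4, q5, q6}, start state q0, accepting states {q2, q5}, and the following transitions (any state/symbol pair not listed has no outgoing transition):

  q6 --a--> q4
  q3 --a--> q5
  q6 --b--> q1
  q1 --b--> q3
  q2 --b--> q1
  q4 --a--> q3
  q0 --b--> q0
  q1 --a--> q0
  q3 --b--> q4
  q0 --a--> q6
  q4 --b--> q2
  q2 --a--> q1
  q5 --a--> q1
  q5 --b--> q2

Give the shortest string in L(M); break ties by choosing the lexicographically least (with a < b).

A breadth-first search from q0 reaches an accepting state first via the path q0 → q6 → q4 → q2 on input aab.
No string of length < 3 is accepted (BFS exhausts all shorter strings without reaching an accepting state), and aab is the lexicographically least accepting string of length 3.

aab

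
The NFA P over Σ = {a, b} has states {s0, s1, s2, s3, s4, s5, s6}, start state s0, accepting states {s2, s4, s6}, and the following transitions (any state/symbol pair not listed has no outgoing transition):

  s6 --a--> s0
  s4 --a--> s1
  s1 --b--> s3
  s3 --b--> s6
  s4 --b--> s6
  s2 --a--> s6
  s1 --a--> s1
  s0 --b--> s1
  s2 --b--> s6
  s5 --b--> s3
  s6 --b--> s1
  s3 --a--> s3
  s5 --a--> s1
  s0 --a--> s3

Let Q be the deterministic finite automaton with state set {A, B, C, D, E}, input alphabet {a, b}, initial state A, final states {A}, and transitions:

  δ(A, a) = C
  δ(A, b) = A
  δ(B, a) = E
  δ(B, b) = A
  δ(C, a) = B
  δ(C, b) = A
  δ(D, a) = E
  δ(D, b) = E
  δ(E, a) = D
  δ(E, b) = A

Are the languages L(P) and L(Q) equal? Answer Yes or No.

The string aaaab is accepted by P but rejected by Q.
So L(P) ≠ L(Q).

No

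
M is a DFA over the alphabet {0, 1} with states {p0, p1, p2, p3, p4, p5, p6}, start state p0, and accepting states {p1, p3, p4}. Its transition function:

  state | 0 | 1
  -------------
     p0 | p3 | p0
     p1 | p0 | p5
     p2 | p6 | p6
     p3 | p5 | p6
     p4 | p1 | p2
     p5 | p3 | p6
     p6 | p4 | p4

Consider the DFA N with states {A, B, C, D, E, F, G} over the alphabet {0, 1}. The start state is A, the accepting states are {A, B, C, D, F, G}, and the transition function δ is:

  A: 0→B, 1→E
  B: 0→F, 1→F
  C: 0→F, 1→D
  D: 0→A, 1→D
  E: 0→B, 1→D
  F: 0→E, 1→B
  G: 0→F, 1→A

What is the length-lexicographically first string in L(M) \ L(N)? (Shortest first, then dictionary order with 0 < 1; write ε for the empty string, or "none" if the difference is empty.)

000

The string 000 is accepted by M but not by N.
No shorter string lies in the difference, and 000 is the lexicographically first length-3 string in L(M) \ L(N).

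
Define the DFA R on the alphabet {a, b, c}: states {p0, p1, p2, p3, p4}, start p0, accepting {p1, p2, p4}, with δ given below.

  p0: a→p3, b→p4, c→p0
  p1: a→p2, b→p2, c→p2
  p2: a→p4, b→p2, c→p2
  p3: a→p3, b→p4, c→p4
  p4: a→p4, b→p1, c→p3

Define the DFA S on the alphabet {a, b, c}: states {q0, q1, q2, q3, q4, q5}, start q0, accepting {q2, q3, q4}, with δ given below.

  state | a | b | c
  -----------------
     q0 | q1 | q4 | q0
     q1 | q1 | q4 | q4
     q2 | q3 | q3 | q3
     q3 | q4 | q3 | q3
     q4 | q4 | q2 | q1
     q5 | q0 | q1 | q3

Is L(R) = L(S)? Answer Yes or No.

Exploring the product automaton R × S from the start pair (p0, q0), following both machines on each input symbol, reaches 5 state pairs: (p0, q0), (p3, q1), (p4, q4), (p1, q2), (p2, q3).
R accepts in {p1, p2, p4} and S accepts in {q2, q3, q4}. In every reachable pair the two components are either both accepting — (p4, q4), (p1, q2), (p2, q3) — or both non-accepting, so no string is accepted by exactly one of the machines: L(R) \ L(S) and L(S) \ L(R) are both empty.
Hence every string is accepted by R iff it is accepted by S, and the two languages coincide.

Yes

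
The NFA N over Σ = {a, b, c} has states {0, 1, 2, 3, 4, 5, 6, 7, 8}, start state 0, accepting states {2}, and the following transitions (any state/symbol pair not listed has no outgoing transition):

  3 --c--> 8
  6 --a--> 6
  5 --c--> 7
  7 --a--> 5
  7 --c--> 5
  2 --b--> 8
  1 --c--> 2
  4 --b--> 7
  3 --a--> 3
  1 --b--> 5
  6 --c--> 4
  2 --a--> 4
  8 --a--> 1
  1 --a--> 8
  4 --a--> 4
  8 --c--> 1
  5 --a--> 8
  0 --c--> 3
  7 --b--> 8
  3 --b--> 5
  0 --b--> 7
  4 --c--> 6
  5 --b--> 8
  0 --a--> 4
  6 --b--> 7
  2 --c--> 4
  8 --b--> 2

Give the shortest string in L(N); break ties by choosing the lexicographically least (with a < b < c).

A breadth-first search from 0 reaches an accepting state first via the path 0 → 7 → 8 → 2 on input bbb.
No string of length < 3 is accepted (BFS exhausts all shorter strings without reaching an accepting state), and bbb is the lexicographically least accepting string of length 3.

bbb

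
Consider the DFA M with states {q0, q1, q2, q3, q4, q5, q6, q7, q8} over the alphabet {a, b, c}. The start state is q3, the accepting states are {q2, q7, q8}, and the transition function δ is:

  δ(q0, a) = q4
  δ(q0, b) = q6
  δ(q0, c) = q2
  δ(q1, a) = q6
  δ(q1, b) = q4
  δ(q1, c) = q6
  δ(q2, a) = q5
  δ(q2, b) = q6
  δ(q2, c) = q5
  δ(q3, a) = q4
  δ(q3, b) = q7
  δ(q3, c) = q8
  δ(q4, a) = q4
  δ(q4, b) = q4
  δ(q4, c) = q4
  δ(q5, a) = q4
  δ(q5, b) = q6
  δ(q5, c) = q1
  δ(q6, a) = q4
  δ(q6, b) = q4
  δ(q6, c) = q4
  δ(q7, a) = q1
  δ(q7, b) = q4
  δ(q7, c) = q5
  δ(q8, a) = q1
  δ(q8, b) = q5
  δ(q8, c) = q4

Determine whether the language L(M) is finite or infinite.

finite

The useful states (reachable from q3 and able to reach an accepting state) are {q3, q7, q8}.
Restricted to these states the transition graph has no cycle, so every accepting path has bounded length and L is finite.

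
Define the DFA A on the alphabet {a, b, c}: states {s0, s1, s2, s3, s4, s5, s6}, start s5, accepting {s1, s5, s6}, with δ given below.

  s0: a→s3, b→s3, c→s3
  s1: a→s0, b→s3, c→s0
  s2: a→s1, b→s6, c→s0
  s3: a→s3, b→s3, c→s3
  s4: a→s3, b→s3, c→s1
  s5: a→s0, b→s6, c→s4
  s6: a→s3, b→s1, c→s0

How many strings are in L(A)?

The useful subgraph on states {s1, s4, s5, s6} is acyclic, so L(A) is finite; the longest accepting path visits 3 useful states, giving maximum string length 2.
Counting accepting paths from s5 by length: 1 of length 0, 1 of length 1, 2 of length 2. Total 4.

4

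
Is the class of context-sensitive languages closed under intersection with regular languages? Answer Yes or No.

Yes

Every regular language is context-sensitive, and context-sensitive languages are closed under intersection (an LBA runs the DFA check and then the LBA for L on the same linear tape).
So the context-sensitive languages are closed under intersection with a regular language.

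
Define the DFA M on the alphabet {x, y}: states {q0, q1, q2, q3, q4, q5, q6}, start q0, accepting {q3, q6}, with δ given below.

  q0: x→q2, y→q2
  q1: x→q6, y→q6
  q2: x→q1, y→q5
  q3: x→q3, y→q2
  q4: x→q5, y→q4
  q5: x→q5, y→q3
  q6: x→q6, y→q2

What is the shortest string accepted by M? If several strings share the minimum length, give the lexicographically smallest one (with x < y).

xxx

A breadth-first search from q0 reaches an accepting state first via the path q0 → q2 → q1 → q6 on input xxx.
No string of length < 3 is accepted (BFS exhausts all shorter strings without reaching an accepting state), and xxx is the lexicographically least accepting string of length 3.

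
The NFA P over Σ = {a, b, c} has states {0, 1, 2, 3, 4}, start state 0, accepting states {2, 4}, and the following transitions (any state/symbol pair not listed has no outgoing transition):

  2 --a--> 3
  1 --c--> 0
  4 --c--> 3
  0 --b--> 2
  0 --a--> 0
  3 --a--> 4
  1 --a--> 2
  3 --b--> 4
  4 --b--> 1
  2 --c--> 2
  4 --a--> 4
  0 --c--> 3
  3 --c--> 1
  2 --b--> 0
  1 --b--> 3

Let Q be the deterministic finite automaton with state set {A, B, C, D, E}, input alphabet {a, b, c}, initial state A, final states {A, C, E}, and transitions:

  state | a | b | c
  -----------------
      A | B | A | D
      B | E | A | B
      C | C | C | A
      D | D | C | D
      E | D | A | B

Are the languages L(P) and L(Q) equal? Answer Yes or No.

No

The string bc is accepted by P but rejected by Q.
So L(P) ≠ L(Q).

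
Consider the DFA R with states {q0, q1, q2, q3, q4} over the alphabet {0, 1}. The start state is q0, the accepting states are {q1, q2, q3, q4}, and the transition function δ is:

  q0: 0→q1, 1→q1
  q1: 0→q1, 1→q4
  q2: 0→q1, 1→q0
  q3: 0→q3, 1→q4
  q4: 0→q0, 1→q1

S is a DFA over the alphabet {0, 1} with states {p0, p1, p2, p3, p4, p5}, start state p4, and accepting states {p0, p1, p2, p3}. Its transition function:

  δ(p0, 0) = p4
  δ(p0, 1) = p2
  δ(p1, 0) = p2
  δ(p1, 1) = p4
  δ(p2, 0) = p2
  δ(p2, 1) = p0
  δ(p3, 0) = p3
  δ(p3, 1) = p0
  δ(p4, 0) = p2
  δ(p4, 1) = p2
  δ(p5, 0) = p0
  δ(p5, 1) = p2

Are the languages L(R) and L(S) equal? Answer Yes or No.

Exploring the product automaton R × S from the start pair (q0, p4), following both machines on each input symbol, reaches 3 state pairs: (q0, p4), (q1, p2), (q4, p0).
R accepts in {q1, q2, q3, q4} and S accepts in {p0, p1, p2, p3}. In every reachable pair the two components are either both accepting — (q1, p2), (q4, p0) — or both non-accepting, so no string is accepted by exactly one of the machines: L(R) \ L(S) and L(S) \ L(R) are both empty.
Hence every string is accepted by R iff it is accepted by S, and the two languages coincide.

Yes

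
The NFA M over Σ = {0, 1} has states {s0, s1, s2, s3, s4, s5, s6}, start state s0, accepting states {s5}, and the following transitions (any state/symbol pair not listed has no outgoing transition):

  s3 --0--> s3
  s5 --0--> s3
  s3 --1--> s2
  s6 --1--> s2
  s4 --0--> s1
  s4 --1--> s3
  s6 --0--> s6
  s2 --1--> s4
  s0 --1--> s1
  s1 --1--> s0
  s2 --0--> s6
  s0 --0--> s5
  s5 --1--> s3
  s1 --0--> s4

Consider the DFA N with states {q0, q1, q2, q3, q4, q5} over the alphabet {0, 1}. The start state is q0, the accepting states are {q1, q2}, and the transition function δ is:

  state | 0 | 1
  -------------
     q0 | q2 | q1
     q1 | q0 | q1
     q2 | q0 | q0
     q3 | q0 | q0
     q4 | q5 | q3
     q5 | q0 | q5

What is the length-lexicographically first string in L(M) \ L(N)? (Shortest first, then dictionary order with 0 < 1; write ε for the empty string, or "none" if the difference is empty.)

The string 110 is accepted by M but not by N.
No shorter string lies in the difference, and 110 is the lexicographically first length-3 string in L(M) \ L(N).

110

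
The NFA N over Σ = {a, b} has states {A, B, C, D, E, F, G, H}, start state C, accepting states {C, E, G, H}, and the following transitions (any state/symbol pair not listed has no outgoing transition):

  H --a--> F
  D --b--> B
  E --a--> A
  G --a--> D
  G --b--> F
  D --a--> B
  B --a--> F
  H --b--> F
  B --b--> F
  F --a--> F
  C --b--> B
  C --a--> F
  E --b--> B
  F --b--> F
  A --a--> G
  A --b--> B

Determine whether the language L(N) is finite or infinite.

finite

The useful states (reachable from C and able to reach an accepting state) are {C}.
Restricted to these states the transition graph has no cycle, so every accepting path has bounded length and L is finite.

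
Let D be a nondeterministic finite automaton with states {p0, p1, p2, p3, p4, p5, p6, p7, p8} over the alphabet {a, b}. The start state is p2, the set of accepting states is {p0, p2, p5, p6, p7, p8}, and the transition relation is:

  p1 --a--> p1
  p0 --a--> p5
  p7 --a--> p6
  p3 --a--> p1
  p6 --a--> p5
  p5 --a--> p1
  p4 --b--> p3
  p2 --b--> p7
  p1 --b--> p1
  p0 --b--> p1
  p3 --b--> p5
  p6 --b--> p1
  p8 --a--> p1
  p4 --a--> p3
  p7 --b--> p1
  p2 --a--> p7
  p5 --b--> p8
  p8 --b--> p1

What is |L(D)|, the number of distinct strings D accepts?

The useful subgraph on states {p2, p5, p6, p7, p8} is acyclic, so L(D) is finite; the longest accepting path visits 5 useful states, giving maximum string length 4.
Counting accepting paths from p2 by length: 1 of length 0, 2 of length 1, 2 of length 2, 2 of length 3, 2 of length 4. Total 9.

9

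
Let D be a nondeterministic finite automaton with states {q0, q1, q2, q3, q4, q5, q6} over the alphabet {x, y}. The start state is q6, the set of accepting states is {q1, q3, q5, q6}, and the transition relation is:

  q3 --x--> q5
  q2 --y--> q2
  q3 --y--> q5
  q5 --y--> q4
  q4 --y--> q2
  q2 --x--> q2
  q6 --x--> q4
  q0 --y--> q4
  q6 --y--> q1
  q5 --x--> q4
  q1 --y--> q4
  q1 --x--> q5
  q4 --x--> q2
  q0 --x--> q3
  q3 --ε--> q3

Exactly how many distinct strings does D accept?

The useful subgraph on states {q1, q5, q6} is acyclic, so L(D) is finite; the longest accepting path visits 3 useful states, giving maximum string length 2.
Counting accepting paths from q6 by length: 1 of length 0, 1 of length 1, 1 of length 2. Total 3.

3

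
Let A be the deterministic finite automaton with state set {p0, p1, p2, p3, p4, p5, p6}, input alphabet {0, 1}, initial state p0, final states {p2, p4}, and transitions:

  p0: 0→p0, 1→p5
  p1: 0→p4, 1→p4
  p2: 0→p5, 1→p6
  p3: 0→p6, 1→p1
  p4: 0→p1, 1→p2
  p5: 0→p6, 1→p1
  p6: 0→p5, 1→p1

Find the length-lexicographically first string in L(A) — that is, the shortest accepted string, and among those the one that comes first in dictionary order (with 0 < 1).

A breadth-first search from p0 reaches an accepting state first via the path p0 → p5 → p1 → p4 on input 110.
No string of length < 3 is accepted (BFS exhausts all shorter strings without reaching an accepting state), and 110 is the lexicographically least accepting string of length 3.

110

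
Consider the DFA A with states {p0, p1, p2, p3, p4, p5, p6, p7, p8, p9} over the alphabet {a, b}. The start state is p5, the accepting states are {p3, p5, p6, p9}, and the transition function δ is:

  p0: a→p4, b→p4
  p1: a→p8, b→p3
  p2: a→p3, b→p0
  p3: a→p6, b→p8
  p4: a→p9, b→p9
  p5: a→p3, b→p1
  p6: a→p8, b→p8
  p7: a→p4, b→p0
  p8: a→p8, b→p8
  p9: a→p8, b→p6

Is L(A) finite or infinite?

The useful states (reachable from p5 and able to reach an accepting state) are {p1, p3, p5, p6}.
Restricted to these states the transition graph has no cycle, so every accepting path has bounded length and L is finite.

finite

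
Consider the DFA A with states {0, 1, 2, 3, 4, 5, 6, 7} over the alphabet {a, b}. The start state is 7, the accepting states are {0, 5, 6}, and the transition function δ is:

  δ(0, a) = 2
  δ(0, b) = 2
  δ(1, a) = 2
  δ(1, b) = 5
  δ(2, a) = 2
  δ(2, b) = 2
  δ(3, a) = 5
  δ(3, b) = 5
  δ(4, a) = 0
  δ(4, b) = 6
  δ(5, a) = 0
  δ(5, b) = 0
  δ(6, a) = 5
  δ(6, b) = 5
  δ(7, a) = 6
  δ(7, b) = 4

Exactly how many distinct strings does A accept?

The useful subgraph on states {0, 4, 5, 6, 7} is acyclic, so L(A) is finite; the longest accepting path visits 5 useful states, giving maximum string length 4.
Counting accepting paths from 7 by length: 1 of length 1, 4 of length 2, 6 of length 3, 4 of length 4. Total 15.

15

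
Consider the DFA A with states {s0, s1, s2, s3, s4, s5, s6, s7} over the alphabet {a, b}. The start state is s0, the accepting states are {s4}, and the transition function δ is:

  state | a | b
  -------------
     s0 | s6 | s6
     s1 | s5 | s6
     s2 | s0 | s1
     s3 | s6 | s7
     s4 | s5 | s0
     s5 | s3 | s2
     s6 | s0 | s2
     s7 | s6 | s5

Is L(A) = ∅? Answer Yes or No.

Yes

The states reachable from the start state are {s0, s1, s2, s3, s5, s6, s7}.
None of the accepting states {s4} is reachable, so no string is accepted and L(A) = ∅.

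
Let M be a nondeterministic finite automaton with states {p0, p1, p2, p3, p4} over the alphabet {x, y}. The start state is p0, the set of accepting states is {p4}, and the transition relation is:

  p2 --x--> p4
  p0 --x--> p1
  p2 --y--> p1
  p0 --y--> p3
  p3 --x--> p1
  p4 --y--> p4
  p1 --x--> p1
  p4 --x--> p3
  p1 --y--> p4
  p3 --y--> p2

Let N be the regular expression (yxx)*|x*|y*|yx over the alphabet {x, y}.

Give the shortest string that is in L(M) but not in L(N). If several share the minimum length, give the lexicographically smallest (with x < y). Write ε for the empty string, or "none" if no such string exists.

The string xy is accepted by M but not by N.
No shorter string lies in the difference, and xy is the lexicographically first length-2 string in L(M) \ L(N).

xy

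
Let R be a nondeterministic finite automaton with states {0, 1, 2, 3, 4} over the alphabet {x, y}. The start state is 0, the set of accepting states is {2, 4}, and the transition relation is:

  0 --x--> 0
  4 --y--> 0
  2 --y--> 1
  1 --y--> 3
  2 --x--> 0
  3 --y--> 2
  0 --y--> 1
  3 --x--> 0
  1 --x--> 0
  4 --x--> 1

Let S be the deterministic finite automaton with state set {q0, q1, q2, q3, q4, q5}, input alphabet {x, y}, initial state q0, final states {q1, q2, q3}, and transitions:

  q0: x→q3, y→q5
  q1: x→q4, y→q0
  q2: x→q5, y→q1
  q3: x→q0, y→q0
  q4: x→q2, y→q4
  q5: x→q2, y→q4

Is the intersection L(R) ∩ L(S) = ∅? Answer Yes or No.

Exploring the product automaton R × S from the start pair (0, q0), following both machines on each input symbol, reaches 14 state pairs: (0, q0), (0, q3), (1, q5), (1, q0), (0, q2), (3, q4), (3, q5), (0, q5), (1, q1), (2, q4), (1, q4), (0, q4), (3, q0), (2, q5).
R accepts in {2, 4} and S accepts in {q1, q2, q3}; no reachable pair has both components accepting, so no string drives both machines to acceptance simultaneously and L(R) ∩ L(S) = ∅.
So no string is accepted by both, and the intersection is empty.

Yes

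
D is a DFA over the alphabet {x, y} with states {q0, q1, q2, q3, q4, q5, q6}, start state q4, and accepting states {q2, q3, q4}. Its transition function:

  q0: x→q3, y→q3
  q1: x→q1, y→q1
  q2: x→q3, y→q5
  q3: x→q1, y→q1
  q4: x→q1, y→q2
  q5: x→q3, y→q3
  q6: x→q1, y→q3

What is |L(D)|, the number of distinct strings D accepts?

The useful subgraph on states {q2, q3, q4, q5} is acyclic, so L(D) is finite; the longest accepting path visits 4 useful states, giving maximum string length 3.
Counting accepting paths from q4 by length: 1 of length 0, 1 of length 1, 1 of length 2, 2 of length 3. Total 5.

5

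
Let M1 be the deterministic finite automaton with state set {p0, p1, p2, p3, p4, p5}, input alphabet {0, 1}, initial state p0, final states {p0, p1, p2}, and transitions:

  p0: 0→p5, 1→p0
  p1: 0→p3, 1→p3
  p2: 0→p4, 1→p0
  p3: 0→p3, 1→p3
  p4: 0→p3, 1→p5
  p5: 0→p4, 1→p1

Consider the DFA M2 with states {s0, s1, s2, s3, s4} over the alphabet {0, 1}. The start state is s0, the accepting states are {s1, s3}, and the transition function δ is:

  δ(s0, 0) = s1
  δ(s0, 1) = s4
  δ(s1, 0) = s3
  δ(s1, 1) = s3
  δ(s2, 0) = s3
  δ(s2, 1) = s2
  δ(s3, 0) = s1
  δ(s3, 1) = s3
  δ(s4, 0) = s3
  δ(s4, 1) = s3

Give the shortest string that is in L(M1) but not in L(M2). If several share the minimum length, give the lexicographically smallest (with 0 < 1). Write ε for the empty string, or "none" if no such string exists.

The empty string ε is accepted by M1 but not by M2.
Since ε is the unique shortest string, it is the required witness.

ε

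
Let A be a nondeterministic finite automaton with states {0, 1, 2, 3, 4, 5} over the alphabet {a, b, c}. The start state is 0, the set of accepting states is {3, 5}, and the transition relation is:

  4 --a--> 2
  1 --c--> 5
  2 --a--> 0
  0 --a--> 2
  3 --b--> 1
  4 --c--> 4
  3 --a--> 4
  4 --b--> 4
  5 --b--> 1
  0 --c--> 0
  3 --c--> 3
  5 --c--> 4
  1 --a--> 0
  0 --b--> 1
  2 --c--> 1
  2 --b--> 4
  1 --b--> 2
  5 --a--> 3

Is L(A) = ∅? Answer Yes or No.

No

The string bc is accepted: the run 0 → 1 → 5 ends in the accepting state 5.
Since at least one string is accepted, L(A) is not empty.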